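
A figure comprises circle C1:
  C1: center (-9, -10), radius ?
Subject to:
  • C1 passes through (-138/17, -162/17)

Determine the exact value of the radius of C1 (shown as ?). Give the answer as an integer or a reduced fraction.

1. [C1∋P]  r_C1² − 1 = 0  ⇒  r_C1 = 1 (r>0 drops 1)

1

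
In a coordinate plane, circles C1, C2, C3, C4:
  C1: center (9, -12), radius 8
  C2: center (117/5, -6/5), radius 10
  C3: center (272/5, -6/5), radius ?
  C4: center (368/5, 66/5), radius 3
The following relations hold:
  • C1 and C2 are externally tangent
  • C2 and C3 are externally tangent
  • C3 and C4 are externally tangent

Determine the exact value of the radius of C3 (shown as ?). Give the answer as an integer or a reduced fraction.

1. [ext C2·C3]  r_C3² + 20r_C3 − 861 = 0  ⇒  r_C3 = 21 (r>0 drops 1)
2. [ext C3·C4]  r_C3² + 6r_C3 − 567 = 0  ⇒  r_C3 = 21 (r>0 drops 1)

21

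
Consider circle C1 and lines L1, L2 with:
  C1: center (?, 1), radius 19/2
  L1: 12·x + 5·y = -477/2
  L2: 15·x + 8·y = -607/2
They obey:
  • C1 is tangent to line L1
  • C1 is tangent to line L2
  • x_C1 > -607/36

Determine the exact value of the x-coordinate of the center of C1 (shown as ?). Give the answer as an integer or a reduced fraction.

-10

1. [C1‖L1]  x_C1² + (487/12)x_C1 + 1835/6 = 0  ⇒  x_C1 = -367/12 or -10
2. [C1‖L2]  x_C1² + (623/15)x_C1 + 946/3 = 0  ⇒  x_C1 = -473/15 or -10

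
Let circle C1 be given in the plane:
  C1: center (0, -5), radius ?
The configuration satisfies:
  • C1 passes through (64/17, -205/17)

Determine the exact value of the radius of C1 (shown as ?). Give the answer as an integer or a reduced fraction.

1. [C1∋P]  r_C1² − 64 = 0  ⇒  r_C1 = 8 (r>0 drops 1)

8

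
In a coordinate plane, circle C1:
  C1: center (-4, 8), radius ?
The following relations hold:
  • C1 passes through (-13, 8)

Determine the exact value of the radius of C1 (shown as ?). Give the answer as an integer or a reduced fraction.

1. [C1∋P]  r_C1² − 81 = 0  ⇒  r_C1 = 9 (r>0 drops 1)

9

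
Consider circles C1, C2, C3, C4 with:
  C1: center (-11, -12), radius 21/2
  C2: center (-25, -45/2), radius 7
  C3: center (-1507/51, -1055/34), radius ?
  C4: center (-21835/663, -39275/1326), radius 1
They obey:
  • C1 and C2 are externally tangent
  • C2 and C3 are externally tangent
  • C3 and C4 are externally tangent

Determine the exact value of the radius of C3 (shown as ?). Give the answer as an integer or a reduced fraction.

8/3

1. [ext C2·C3]  r_C3² + 14r_C3 − 400/9 = 0  ⇒  r_C3 = 8/3 (r>0 drops 1)
2. [ext C3·C4]  r_C3² + 2r_C3 − 112/9 = 0  ⇒  r_C3 = 8/3 (r>0 drops 1)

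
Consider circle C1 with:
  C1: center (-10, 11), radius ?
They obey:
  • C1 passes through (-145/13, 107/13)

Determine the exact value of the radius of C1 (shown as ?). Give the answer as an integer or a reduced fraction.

1. [C1∋P]  r_C1² − 9 = 0  ⇒  r_C1 = 3 (r>0 drops 1)

3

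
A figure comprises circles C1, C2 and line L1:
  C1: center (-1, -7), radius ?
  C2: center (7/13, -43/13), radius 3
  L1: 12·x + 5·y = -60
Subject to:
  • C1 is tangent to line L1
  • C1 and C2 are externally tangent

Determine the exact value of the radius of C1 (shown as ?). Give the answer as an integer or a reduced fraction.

1. [C1‖L1]  r_C1² − 1 = 0  ⇒  r_C1 = 1 (r>0 drops 1)
2. [ext C1·C2]  r_C1² + 6r_C1 − 7 = 0  ⇒  r_C1 = 1 (r>0 drops 1)

1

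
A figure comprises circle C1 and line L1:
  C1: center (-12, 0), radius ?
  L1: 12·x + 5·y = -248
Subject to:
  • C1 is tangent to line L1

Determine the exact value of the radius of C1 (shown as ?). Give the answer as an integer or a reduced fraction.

8

1. [C1‖L1]  r_C1² − 64 = 0  ⇒  r_C1 = 8 (r>0 drops 1)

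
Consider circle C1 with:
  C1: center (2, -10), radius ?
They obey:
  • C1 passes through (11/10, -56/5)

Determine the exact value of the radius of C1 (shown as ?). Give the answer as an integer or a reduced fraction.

3/2

1. [C1∋P]  r_C1² − 9/4 = 0  ⇒  r_C1 = 3/2 (r>0 drops 1)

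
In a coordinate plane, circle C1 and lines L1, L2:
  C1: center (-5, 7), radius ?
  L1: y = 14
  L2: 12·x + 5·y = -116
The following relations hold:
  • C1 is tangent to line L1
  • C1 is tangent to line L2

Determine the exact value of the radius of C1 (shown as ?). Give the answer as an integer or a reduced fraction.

7

1. [C1‖L1]  r_C1² − 49 = 0  ⇒  r_C1 = 7 (r>0 drops 1)
2. [C1‖L2]  r_C1² − 49 = 0  ⇒  r_C1 = 7 (r>0 drops 1)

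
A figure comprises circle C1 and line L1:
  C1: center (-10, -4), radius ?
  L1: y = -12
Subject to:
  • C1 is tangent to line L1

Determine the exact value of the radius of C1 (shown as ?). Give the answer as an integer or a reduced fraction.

8

1. [C1‖L1]  r_C1² − 64 = 0  ⇒  r_C1 = 8 (r>0 drops 1)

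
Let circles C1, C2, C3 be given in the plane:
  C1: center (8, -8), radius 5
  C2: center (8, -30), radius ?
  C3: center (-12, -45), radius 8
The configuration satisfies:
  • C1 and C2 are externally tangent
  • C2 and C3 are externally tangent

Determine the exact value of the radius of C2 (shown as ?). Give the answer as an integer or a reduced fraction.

17

1. [ext C1·C2]  r_C2² + 10r_C2 − 459 = 0  ⇒  r_C2 = 17 (r>0 drops 1)
2. [ext C2·C3]  r_C2² + 16r_C2 − 561 = 0  ⇒  r_C2 = 17 (r>0 drops 1)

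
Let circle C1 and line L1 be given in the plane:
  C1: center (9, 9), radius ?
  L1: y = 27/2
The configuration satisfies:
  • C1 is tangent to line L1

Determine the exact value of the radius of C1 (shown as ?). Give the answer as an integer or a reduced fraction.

1. [C1‖L1]  r_C1² − 81/4 = 0  ⇒  r_C1 = 9/2 (r>0 drops 1)

9/2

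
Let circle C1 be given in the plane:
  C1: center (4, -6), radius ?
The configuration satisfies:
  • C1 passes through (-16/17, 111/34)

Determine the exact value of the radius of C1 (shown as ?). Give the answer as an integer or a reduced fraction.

1. [C1∋P]  r_C1² − 441/4 = 0  ⇒  r_C1 = 21/2 (r>0 drops 1)

21/2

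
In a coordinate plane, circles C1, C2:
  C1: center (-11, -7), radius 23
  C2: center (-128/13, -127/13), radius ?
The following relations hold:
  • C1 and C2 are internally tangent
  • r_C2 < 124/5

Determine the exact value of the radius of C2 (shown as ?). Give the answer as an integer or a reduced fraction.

1. [int C1,C2]  r_C2² − 46r_C2 + 520 = 0  ⇒  r_C2 = 20 or 26
2. given r_C2 < 124/5: keep 20

20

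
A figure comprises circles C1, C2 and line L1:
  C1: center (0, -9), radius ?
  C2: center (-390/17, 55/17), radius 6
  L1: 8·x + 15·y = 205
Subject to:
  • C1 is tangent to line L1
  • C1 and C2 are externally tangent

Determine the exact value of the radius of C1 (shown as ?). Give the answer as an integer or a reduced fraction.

1. [C1‖L1]  r_C1² − 400 = 0  ⇒  r_C1 = 20 (r>0 drops 1)
2. [ext C1·C2]  r_C1² + 12r_C1 − 640 = 0  ⇒  r_C1 = 20 (r>0 drops 1)

20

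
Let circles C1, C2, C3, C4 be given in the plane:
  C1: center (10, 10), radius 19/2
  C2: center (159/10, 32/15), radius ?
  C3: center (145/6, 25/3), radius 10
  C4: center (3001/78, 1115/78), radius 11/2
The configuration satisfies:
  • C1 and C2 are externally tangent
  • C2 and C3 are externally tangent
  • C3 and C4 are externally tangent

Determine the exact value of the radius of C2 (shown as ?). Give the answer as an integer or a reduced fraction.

1/3

1. [ext C1·C2]  r_C2² + 19r_C2 − 58/9 = 0  ⇒  r_C2 = 1/3 (r>0 drops 1)
2. [ext C2·C3]  r_C2² + 20r_C2 − 61/9 = 0  ⇒  r_C2 = 1/3 (r>0 drops 1)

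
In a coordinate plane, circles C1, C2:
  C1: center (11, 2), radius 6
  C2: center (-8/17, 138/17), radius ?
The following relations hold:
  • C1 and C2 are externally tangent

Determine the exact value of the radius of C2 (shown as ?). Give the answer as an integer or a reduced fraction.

7

1. [ext C1·C2]  r_C2² + 12r_C2 − 133 = 0  ⇒  r_C2 = 7 (r>0 drops 1)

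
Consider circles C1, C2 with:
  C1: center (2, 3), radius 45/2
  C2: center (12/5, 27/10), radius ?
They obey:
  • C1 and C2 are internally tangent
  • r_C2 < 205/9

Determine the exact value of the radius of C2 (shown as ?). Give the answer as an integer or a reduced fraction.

22

1. [int C1,C2]  r_C2² − 45r_C2 + 506 = 0  ⇒  r_C2 = 22 or 23
2. given r_C2 < 205/9: keep 22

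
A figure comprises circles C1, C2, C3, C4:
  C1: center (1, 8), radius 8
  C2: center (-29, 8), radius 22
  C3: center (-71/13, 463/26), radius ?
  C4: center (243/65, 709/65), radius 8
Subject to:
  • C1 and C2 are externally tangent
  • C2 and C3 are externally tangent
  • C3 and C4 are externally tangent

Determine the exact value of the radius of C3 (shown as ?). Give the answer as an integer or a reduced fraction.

1. [ext C2·C3]  r_C3² + 44r_C3 − 665/4 = 0  ⇒  r_C3 = 7/2 (r>0 drops 1)
2. [ext C3·C4]  r_C3² + 16r_C3 − 273/4 = 0  ⇒  r_C3 = 7/2 (r>0 drops 1)

7/2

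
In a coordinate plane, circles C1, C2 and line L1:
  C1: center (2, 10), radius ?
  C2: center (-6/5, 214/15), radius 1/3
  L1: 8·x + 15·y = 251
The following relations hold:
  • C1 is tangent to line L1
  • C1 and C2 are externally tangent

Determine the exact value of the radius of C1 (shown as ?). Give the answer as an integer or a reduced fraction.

5

1. [C1‖L1]  r_C1² − 25 = 0  ⇒  r_C1 = 5 (r>0 drops 1)
2. [ext C1·C2]  r_C1² + (2/3)r_C1 − 85/3 = 0  ⇒  r_C1 = 5 (r>0 drops 1)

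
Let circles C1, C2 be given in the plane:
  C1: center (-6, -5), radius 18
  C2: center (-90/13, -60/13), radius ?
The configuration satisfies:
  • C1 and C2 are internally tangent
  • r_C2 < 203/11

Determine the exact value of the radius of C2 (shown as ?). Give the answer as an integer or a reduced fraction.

17

1. [int C1,C2]  r_C2² − 36r_C2 + 323 = 0  ⇒  r_C2 = 17 or 19
2. given r_C2 < 203/11: keep 17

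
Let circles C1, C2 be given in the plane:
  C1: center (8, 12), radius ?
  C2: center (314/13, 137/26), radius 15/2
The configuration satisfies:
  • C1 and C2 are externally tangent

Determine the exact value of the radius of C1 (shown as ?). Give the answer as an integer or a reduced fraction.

1. [ext C1·C2]  r_C1² + 15r_C1 − 250 = 0  ⇒  r_C1 = 10 (r>0 drops 1)

10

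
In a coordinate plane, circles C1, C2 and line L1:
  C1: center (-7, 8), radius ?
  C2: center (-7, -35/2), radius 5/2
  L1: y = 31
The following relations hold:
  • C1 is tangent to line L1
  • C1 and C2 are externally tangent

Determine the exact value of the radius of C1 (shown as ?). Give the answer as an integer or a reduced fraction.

23

1. [C1‖L1]  r_C1² − 529 = 0  ⇒  r_C1 = 23 (r>0 drops 1)
2. [ext C1·C2]  r_C1² + 5r_C1 − 644 = 0  ⇒  r_C1 = 23 (r>0 drops 1)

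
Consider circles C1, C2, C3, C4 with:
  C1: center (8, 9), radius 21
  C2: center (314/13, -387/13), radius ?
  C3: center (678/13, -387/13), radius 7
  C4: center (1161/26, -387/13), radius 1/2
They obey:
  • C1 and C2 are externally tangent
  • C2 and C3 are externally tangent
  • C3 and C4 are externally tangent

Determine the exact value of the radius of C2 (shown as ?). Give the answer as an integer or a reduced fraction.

1. [ext C1·C2]  r_C2² + 42r_C2 − 1323 = 0  ⇒  r_C2 = 21 (r>0 drops 1)
2. [ext C2·C3]  r_C2² + 14r_C2 − 735 = 0  ⇒  r_C2 = 21 (r>0 drops 1)

21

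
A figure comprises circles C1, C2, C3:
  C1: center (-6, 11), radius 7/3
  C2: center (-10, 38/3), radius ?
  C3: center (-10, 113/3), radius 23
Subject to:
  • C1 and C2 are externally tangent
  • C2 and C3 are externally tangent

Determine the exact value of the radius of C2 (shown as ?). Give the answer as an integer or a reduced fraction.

1. [ext C1·C2]  r_C2² + (14/3)r_C2 − 40/3 = 0  ⇒  r_C2 = 2 (r>0 drops 1)
2. [ext C2·C3]  r_C2² + 46r_C2 − 96 = 0  ⇒  r_C2 = 2 (r>0 drops 1)

2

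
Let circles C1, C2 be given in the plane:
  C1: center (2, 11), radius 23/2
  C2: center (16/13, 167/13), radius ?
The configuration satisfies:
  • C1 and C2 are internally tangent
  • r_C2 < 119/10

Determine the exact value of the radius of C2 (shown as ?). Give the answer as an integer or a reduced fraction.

19/2

1. [int C1,C2]  r_C2² − 23r_C2 + 513/4 = 0  ⇒  r_C2 = 19/2 or 27/2
2. given r_C2 < 119/10: keep 19/2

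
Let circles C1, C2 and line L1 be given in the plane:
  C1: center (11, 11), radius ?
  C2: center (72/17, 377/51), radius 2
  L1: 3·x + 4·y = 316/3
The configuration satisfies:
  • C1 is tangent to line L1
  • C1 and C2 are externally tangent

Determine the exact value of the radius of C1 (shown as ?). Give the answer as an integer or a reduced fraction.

17/3

1. [C1‖L1]  r_C1² − 289/9 = 0  ⇒  r_C1 = 17/3 (r>0 drops 1)
2. [ext C1·C2]  r_C1² + 4r_C1 − 493/9 = 0  ⇒  r_C1 = 17/3 (r>0 drops 1)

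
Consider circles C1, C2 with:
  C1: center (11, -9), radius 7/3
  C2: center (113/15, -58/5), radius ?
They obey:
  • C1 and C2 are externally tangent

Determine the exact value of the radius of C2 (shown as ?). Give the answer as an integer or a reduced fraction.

1. [ext C1·C2]  r_C2² + (14/3)r_C2 − 40/3 = 0  ⇒  r_C2 = 2 (r>0 drops 1)

2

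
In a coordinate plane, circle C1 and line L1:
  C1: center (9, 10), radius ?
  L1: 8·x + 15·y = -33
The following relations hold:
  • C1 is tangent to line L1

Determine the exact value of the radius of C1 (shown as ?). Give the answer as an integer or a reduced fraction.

15

1. [C1‖L1]  r_C1² − 225 = 0  ⇒  r_C1 = 15 (r>0 drops 1)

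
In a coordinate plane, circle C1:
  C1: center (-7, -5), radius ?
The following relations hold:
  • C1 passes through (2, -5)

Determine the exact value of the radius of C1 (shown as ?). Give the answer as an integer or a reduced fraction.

9

1. [C1∋P]  r_C1² − 81 = 0  ⇒  r_C1 = 9 (r>0 drops 1)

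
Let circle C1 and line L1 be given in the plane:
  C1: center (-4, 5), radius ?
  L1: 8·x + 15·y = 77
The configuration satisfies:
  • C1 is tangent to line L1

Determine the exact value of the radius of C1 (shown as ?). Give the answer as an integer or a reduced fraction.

1. [C1‖L1]  r_C1² − 4 = 0  ⇒  r_C1 = 2 (r>0 drops 1)

2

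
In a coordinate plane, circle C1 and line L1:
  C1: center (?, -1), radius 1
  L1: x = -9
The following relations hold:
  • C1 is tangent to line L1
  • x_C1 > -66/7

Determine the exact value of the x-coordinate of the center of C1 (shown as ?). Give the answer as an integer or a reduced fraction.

-8

1. [C1‖L1]  x_C1² + 18x_C1 + 80 = 0  ⇒  x_C1 = -10 or -8
2. given x_C1 > -66/7: keep -8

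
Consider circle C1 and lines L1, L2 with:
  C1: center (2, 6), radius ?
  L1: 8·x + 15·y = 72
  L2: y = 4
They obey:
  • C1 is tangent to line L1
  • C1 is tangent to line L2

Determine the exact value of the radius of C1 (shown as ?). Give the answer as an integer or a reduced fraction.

1. [C1‖L1]  r_C1² − 4 = 0  ⇒  r_C1 = 2 (r>0 drops 1)
2. [C1‖L2]  r_C1² − 4 = 0  ⇒  r_C1 = 2 (r>0 drops 1)

2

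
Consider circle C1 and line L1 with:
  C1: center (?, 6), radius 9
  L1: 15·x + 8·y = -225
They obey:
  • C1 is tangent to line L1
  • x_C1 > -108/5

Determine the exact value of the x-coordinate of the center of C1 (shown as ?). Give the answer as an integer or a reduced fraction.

-8

1. [C1‖L1]  x_C1² + (182/5)x_C1 + 1136/5 = 0  ⇒  x_C1 = -142/5 or -8
2. given x_C1 > -108/5: keep -8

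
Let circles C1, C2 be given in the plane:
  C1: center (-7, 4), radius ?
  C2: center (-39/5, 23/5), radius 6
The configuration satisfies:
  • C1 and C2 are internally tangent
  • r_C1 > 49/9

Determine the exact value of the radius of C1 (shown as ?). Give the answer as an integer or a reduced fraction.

7

1. [int C1,C2]  r_C1² − 12r_C1 + 35 = 0  ⇒  r_C1 = 5 or 7
2. given r_C1 > 49/9: keep 7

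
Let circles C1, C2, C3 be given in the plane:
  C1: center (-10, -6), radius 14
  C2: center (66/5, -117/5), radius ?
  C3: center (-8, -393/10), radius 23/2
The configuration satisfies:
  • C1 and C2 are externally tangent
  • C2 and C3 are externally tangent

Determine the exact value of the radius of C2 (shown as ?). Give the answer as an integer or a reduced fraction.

1. [ext C1·C2]  r_C2² + 28r_C2 − 645 = 0  ⇒  r_C2 = 15 (r>0 drops 1)
2. [ext C2·C3]  r_C2² + 23r_C2 − 570 = 0  ⇒  r_C2 = 15 (r>0 drops 1)

15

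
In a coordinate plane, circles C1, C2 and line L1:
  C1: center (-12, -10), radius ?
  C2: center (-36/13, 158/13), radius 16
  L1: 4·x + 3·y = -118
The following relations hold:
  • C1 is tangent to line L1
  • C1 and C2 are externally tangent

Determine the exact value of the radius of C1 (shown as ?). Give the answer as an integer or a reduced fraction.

8

1. [C1‖L1]  r_C1² − 64 = 0  ⇒  r_C1 = 8 (r>0 drops 1)
2. [ext C1·C2]  r_C1² + 32r_C1 − 320 = 0  ⇒  r_C1 = 8 (r>0 drops 1)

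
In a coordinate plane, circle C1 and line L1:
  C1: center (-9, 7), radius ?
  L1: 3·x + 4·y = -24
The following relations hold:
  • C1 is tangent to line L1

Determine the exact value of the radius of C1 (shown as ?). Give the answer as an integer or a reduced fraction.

1. [C1‖L1]  r_C1² − 25 = 0  ⇒  r_C1 = 5 (r>0 drops 1)

5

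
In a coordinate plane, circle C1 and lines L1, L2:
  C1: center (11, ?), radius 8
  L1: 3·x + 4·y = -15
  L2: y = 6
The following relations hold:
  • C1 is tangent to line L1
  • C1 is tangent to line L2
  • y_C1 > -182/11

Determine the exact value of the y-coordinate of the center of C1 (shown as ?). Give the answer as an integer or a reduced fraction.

-2

1. [C1‖L1]  y_C1² + 24y_C1 + 44 = 0  ⇒  y_C1 = -22 or -2
2. [C1‖L2]  y_C1² − 12y_C1 − 28 = 0  ⇒  y_C1 = -2 or 14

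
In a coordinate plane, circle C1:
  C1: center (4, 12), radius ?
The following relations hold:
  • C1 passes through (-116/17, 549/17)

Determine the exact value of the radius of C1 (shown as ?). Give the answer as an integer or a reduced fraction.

23

1. [C1∋P]  r_C1² − 529 = 0  ⇒  r_C1 = 23 (r>0 drops 1)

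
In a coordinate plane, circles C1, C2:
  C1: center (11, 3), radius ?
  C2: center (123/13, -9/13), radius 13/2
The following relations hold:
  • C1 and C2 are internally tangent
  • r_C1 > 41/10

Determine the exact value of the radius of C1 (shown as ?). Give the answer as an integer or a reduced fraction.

21/2

1. [int C1,C2]  r_C1² − 13r_C1 + 105/4 = 0  ⇒  r_C1 = 5/2 or 21/2
2. given r_C1 > 41/10: keep 21/2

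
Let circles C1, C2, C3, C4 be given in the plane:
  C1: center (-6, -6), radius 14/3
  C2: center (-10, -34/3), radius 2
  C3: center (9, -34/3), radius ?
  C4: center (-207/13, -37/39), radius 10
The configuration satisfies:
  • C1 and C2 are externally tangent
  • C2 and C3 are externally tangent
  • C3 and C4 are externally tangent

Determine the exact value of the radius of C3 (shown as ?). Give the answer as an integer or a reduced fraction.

17

1. [ext C2·C3]  r_C3² + 4r_C3 − 357 = 0  ⇒  r_C3 = 17 (r>0 drops 1)
2. [ext C3·C4]  r_C3² + 20r_C3 − 629 = 0  ⇒  r_C3 = 17 (r>0 drops 1)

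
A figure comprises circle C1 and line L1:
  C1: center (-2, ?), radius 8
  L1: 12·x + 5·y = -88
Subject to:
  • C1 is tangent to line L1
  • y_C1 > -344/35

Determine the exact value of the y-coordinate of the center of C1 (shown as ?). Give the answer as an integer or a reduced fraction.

8

1. [C1‖L1]  y_C1² + (128/5)y_C1 − 1344/5 = 0  ⇒  y_C1 = -168/5 or 8
2. given y_C1 > -344/35: keep 8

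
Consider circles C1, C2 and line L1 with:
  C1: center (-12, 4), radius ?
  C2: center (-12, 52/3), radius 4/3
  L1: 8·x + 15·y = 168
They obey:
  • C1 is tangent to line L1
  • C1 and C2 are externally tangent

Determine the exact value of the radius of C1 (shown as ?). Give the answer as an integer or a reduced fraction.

12

1. [C1‖L1]  r_C1² − 144 = 0  ⇒  r_C1 = 12 (r>0 drops 1)
2. [ext C1·C2]  r_C1² + (8/3)r_C1 − 176 = 0  ⇒  r_C1 = 12 (r>0 drops 1)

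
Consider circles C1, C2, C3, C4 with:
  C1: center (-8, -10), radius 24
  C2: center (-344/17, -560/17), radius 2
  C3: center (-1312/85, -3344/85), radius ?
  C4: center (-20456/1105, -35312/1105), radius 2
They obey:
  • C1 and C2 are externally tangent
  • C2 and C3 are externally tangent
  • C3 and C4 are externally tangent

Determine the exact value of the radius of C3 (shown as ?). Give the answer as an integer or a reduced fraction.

6

1. [ext C2·C3]  r_C3² + 4r_C3 − 60 = 0  ⇒  r_C3 = 6 (r>0 drops 1)
2. [ext C3·C4]  r_C3² + 4r_C3 − 60 = 0  ⇒  r_C3 = 6 (r>0 drops 1)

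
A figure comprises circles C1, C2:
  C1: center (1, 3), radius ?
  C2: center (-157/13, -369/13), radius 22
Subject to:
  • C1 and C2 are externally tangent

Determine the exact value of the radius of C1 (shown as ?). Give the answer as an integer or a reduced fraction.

12

1. [ext C1·C2]  r_C1² + 44r_C1 − 672 = 0  ⇒  r_C1 = 12 (r>0 drops 1)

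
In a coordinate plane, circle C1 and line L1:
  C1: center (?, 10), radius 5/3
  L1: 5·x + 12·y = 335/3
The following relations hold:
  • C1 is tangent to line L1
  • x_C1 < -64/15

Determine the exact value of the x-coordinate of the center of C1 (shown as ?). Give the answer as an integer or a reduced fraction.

-6

1. [C1‖L1]  x_C1² + (10/3)x_C1 − 16 = 0  ⇒  x_C1 = -6 or 8/3
2. given x_C1 < -64/15: keep -6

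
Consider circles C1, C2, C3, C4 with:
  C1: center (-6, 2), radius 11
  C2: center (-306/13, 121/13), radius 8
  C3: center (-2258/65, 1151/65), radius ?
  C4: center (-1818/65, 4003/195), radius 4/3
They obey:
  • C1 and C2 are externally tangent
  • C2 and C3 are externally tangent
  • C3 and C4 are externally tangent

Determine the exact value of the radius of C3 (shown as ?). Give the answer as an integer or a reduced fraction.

1. [ext C2·C3]  r_C3² + 16r_C3 − 132 = 0  ⇒  r_C3 = 6 (r>0 drops 1)
2. [ext C3·C4]  r_C3² + (8/3)r_C3 − 52 = 0  ⇒  r_C3 = 6 (r>0 drops 1)

6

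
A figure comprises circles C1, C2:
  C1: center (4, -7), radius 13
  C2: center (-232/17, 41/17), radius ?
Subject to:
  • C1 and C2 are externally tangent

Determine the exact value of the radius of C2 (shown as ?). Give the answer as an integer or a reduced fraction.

7

1. [ext C1·C2]  r_C2² + 26r_C2 − 231 = 0  ⇒  r_C2 = 7 (r>0 drops 1)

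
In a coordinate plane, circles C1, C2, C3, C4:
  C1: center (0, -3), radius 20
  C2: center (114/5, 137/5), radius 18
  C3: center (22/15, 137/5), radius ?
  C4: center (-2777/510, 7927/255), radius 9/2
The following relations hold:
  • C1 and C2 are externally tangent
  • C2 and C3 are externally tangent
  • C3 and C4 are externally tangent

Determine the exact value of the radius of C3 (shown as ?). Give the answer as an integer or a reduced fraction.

1. [ext C2·C3]  r_C3² + 36r_C3 − 1180/9 = 0  ⇒  r_C3 = 10/3 (r>0 drops 1)
2. [ext C3·C4]  r_C3² + 9r_C3 − 370/9 = 0  ⇒  r_C3 = 10/3 (r>0 drops 1)

10/3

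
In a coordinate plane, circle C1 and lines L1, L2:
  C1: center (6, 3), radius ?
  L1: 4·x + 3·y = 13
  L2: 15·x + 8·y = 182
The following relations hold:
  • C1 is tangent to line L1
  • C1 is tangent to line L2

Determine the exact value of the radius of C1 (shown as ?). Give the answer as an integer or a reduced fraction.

1. [C1‖L1]  r_C1² − 16 = 0  ⇒  r_C1 = 4 (r>0 drops 1)
2. [C1‖L2]  r_C1² − 16 = 0  ⇒  r_C1 = 4 (r>0 drops 1)

4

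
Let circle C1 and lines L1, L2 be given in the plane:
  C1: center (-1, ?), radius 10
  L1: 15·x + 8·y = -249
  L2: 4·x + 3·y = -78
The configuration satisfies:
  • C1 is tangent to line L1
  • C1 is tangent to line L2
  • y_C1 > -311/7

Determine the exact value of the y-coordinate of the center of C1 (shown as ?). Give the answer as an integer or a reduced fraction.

1. [C1‖L1]  y_C1² + (117/2)y_C1 + 404 = 0  ⇒  y_C1 = -101/2 or -8
2. [C1‖L2]  y_C1² + (148/3)y_C1 + 992/3 = 0  ⇒  y_C1 = -124/3 or -8

-8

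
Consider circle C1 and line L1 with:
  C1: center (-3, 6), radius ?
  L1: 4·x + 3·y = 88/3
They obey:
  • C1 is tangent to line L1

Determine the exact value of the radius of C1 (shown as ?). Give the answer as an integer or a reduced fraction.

1. [C1‖L1]  r_C1² − 196/9 = 0  ⇒  r_C1 = 14/3 (r>0 drops 1)

14/3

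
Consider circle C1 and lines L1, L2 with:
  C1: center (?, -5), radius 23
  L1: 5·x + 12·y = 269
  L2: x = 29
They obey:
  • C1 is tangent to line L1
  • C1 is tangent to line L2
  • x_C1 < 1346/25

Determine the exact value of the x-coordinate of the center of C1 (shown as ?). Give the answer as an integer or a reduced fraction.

6

1. [C1‖L1]  x_C1² − (658/5)x_C1 + 3768/5 = 0  ⇒  x_C1 = 6 or 628/5
2. [C1‖L2]  x_C1² − 58x_C1 + 312 = 0  ⇒  x_C1 = 6 or 52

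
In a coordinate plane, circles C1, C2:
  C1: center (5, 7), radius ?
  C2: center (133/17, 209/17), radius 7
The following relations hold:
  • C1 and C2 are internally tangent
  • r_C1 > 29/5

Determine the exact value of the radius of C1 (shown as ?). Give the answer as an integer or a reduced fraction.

13

1. [int C1,C2]  r_C1² − 14r_C1 + 13 = 0  ⇒  r_C1 = 1 or 13
2. given r_C1 > 29/5: keep 13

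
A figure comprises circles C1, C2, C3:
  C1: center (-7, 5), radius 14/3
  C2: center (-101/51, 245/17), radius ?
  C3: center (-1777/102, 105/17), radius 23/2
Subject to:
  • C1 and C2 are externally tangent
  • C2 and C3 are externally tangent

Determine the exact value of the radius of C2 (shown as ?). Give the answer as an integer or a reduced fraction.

1. [ext C1·C2]  r_C2² + (28/3)r_C2 − 92 = 0  ⇒  r_C2 = 6 (r>0 drops 1)
2. [ext C2·C3]  r_C2² + 23r_C2 − 174 = 0  ⇒  r_C2 = 6 (r>0 drops 1)

6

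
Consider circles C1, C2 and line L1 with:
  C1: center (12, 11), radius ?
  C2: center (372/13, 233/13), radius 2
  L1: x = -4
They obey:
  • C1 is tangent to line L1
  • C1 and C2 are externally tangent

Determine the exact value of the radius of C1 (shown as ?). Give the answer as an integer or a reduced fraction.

1. [C1‖L1]  r_C1² − 256 = 0  ⇒  r_C1 = 16 (r>0 drops 1)
2. [ext C1·C2]  r_C1² + 4r_C1 − 320 = 0  ⇒  r_C1 = 16 (r>0 drops 1)

16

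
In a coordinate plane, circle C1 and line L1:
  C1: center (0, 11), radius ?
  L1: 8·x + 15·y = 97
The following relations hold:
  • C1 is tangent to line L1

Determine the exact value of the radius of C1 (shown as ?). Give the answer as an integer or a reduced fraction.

4

1. [C1‖L1]  r_C1² − 16 = 0  ⇒  r_C1 = 4 (r>0 drops 1)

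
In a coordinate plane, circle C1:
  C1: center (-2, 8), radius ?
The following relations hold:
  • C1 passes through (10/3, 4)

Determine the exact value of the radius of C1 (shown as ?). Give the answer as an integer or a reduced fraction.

20/3

1. [C1∋P]  r_C1² − 400/9 = 0  ⇒  r_C1 = 20/3 (r>0 drops 1)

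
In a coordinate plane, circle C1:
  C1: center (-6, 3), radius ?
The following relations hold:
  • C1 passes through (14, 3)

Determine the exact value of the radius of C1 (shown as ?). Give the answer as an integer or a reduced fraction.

20

1. [C1∋P]  r_C1² − 400 = 0  ⇒  r_C1 = 20 (r>0 drops 1)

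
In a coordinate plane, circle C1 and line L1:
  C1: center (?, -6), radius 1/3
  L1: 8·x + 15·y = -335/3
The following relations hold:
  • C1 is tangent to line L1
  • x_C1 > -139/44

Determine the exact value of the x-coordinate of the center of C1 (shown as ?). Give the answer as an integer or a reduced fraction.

-2

1. [C1‖L1]  x_C1² + (65/12)x_C1 + 41/6 = 0  ⇒  x_C1 = -41/12 or -2
2. given x_C1 > -139/44: keep -2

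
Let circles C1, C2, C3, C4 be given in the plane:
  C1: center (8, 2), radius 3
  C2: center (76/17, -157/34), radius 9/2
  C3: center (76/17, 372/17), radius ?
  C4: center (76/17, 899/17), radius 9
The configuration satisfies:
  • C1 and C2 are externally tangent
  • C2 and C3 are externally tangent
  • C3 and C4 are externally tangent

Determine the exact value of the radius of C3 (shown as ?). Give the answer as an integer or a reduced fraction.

1. [ext C2·C3]  r_C3² + 9r_C3 − 682 = 0  ⇒  r_C3 = 22 (r>0 drops 1)
2. [ext C3·C4]  r_C3² + 18r_C3 − 880 = 0  ⇒  r_C3 = 22 (r>0 drops 1)

22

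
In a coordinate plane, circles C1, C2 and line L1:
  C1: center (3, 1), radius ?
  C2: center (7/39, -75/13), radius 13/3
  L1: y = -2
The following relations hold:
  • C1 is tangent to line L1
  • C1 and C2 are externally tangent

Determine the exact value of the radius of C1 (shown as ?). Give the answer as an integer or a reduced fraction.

3

1. [C1‖L1]  r_C1² − 9 = 0  ⇒  r_C1 = 3 (r>0 drops 1)
2. [ext C1·C2]  r_C1² + (26/3)r_C1 − 35 = 0  ⇒  r_C1 = 3 (r>0 drops 1)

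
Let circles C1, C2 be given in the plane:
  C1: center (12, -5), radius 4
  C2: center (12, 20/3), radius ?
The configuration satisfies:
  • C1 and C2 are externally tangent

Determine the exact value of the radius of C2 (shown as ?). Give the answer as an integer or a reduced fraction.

23/3

1. [ext C1·C2]  r_C2² + 8r_C2 − 1081/9 = 0  ⇒  r_C2 = 23/3 (r>0 drops 1)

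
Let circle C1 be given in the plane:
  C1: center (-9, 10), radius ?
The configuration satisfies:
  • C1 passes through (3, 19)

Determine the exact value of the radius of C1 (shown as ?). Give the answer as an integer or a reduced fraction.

1. [C1∋P]  r_C1² − 225 = 0  ⇒  r_C1 = 15 (r>0 drops 1)

15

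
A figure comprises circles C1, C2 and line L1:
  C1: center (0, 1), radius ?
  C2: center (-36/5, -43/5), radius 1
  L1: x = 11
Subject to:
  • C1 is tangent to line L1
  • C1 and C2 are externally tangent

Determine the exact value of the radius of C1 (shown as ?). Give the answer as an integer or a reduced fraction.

1. [C1‖L1]  r_C1² − 121 = 0  ⇒  r_C1 = 11 (r>0 drops 1)
2. [ext C1·C2]  r_C1² + 2r_C1 − 143 = 0  ⇒  r_C1 = 11 (r>0 drops 1)

11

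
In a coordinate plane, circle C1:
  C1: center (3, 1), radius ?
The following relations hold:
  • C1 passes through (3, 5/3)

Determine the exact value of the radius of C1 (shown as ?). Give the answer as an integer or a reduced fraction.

1. [C1∋P]  r_C1² − 4/9 = 0  ⇒  r_C1 = 2/3 (r>0 drops 1)

2/3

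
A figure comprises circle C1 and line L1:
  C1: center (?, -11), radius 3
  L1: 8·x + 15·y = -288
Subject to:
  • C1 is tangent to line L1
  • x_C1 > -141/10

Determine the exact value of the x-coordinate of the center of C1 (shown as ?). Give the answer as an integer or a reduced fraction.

1. [C1‖L1]  x_C1² + (123/4)x_C1 + 783/4 = 0  ⇒  x_C1 = -87/4 or -9
2. given x_C1 > -141/10: keep -9

-9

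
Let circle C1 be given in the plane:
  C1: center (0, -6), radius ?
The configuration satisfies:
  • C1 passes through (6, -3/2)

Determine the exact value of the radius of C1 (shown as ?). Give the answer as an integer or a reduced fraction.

15/2

1. [C1∋P]  r_C1² − 225/4 = 0  ⇒  r_C1 = 15/2 (r>0 drops 1)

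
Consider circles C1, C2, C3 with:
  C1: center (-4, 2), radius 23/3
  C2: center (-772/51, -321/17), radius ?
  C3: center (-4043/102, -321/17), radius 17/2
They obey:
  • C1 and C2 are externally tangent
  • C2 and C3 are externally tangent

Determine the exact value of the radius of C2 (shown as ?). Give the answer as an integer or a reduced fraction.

1. [ext C1·C2]  r_C2² + (46/3)r_C2 − 1504/3 = 0  ⇒  r_C2 = 16 (r>0 drops 1)
2. [ext C2·C3]  r_C2² + 17r_C2 − 528 = 0  ⇒  r_C2 = 16 (r>0 drops 1)

16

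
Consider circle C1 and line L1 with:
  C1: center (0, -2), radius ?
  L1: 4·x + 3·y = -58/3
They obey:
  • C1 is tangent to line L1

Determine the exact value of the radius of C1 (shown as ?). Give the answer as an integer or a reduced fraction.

8/3

1. [C1‖L1]  r_C1² − 64/9 = 0  ⇒  r_C1 = 8/3 (r>0 drops 1)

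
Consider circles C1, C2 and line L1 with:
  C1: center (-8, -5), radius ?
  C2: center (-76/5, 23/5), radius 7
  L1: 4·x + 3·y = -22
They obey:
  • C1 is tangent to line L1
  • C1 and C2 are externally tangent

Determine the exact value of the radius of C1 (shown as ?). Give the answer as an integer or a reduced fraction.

1. [C1‖L1]  r_C1² − 25 = 0  ⇒  r_C1 = 5 (r>0 drops 1)
2. [ext C1·C2]  r_C1² + 14r_C1 − 95 = 0  ⇒  r_C1 = 5 (r>0 drops 1)

5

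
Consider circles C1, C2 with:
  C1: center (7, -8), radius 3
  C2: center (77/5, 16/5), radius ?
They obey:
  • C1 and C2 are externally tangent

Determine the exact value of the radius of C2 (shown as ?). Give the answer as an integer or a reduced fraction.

1. [ext C1·C2]  r_C2² + 6r_C2 − 187 = 0  ⇒  r_C2 = 11 (r>0 drops 1)

11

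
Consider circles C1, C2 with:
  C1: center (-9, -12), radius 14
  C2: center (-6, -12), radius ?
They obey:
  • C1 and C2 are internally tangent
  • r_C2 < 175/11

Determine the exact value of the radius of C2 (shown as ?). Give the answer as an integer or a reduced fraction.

11

1. [int C1,C2]  r_C2² − 28r_C2 + 187 = 0  ⇒  r_C2 = 11 or 17
2. given r_C2 < 175/11: keep 11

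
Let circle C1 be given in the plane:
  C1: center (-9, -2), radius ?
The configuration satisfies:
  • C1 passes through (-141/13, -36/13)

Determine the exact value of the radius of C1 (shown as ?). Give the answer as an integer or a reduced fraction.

2

1. [C1∋P]  r_C1² − 4 = 0  ⇒  r_C1 = 2 (r>0 drops 1)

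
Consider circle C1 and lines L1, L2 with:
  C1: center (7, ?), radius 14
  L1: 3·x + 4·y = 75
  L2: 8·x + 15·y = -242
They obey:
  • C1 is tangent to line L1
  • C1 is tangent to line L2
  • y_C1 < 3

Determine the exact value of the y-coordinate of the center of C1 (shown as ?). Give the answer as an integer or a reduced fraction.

-4

1. [C1‖L1]  y_C1² − 27y_C1 − 124 = 0  ⇒  y_C1 = -4 or 31
2. [C1‖L2]  y_C1² + (596/15)y_C1 + 2144/15 = 0  ⇒  y_C1 = -536/15 or -4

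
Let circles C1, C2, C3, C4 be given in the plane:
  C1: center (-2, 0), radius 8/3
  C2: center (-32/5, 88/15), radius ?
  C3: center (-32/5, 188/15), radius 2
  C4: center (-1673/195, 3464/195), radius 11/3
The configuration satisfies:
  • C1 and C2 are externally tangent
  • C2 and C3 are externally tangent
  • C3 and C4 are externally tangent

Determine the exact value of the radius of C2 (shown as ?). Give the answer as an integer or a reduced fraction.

1. [ext C1·C2]  r_C2² + (16/3)r_C2 − 140/3 = 0  ⇒  r_C2 = 14/3 (r>0 drops 1)
2. [ext C2·C3]  r_C2² + 4r_C2 − 364/9 = 0  ⇒  r_C2 = 14/3 (r>0 drops 1)

14/3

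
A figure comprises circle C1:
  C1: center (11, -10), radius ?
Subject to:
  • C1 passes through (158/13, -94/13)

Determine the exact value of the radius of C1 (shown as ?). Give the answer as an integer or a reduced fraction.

1. [C1∋P]  r_C1² − 9 = 0  ⇒  r_C1 = 3 (r>0 drops 1)

3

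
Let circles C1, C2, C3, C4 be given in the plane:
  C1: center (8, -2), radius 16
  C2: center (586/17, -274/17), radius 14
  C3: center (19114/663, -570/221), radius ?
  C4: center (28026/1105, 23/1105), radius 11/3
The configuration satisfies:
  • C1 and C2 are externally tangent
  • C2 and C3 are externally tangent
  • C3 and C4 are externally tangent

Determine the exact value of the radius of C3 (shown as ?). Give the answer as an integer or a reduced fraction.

1. [ext C2·C3]  r_C3² + 28r_C3 − 172/9 = 0  ⇒  r_C3 = 2/3 (r>0 drops 1)
2. [ext C3·C4]  r_C3² + (22/3)r_C3 − 16/3 = 0  ⇒  r_C3 = 2/3 (r>0 drops 1)

2/3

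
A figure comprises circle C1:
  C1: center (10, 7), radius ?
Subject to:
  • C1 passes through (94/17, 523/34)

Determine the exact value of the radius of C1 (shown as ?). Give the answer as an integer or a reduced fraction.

1. [C1∋P]  r_C1² − 361/4 = 0  ⇒  r_C1 = 19/2 (r>0 drops 1)

19/2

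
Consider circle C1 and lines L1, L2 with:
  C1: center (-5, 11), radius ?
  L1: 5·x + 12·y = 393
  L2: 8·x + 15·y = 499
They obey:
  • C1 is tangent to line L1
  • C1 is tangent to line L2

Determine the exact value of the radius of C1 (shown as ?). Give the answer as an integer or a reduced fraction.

22

1. [C1‖L1]  r_C1² − 484 = 0  ⇒  r_C1 = 22 (r>0 drops 1)
2. [C1‖L2]  r_C1² − 484 = 0  ⇒  r_C1 = 22 (r>0 drops 1)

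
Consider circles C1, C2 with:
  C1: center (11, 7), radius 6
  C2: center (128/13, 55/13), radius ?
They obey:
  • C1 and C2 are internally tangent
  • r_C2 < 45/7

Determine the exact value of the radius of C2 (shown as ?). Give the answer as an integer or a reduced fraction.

3

1. [int C1,C2]  r_C2² − 12r_C2 + 27 = 0  ⇒  r_C2 = 3 or 9
2. given r_C2 < 45/7: keep 3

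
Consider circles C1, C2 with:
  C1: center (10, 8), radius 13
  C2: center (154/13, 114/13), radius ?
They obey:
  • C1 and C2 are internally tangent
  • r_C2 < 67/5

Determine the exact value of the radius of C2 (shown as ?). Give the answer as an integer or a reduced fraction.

1. [int C1,C2]  r_C2² − 26r_C2 + 165 = 0  ⇒  r_C2 = 11 or 15
2. given r_C2 < 67/5: keep 11

11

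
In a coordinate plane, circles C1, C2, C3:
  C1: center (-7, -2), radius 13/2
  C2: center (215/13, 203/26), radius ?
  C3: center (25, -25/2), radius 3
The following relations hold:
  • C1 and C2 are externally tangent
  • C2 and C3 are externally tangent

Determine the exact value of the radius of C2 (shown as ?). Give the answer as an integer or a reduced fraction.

19

1. [ext C1·C2]  r_C2² + 13r_C2 − 608 = 0  ⇒  r_C2 = 19 (r>0 drops 1)
2. [ext C2·C3]  r_C2² + 6r_C2 − 475 = 0  ⇒  r_C2 = 19 (r>0 drops 1)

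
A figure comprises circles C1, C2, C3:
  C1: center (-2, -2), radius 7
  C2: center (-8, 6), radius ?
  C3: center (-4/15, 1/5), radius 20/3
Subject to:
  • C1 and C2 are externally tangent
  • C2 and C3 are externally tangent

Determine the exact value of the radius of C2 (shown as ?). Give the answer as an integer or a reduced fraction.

3

1. [ext C1·C2]  r_C2² + 14r_C2 − 51 = 0  ⇒  r_C2 = 3 (r>0 drops 1)
2. [ext C2·C3]  r_C2² + (40/3)r_C2 − 49 = 0  ⇒  r_C2 = 3 (r>0 drops 1)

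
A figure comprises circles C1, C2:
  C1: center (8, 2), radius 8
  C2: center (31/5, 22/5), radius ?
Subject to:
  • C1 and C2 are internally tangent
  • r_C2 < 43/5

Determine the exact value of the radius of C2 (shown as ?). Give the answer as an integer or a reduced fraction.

5

1. [int C1,C2]  r_C2² − 16r_C2 + 55 = 0  ⇒  r_C2 = 5 or 11
2. given r_C2 < 43/5: keep 5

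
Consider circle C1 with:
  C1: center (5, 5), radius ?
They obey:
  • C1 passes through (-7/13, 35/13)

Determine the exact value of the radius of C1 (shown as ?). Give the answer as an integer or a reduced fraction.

1. [C1∋P]  r_C1² − 36 = 0  ⇒  r_C1 = 6 (r>0 drops 1)

6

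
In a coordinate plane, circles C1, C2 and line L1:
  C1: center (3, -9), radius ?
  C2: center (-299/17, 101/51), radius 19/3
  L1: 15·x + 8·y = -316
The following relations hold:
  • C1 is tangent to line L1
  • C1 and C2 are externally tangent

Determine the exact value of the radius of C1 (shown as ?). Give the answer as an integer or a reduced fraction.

1. [C1‖L1]  r_C1² − 289 = 0  ⇒  r_C1 = 17 (r>0 drops 1)
2. [ext C1·C2]  r_C1² + (38/3)r_C1 − 1513/3 = 0  ⇒  r_C1 = 17 (r>0 drops 1)

17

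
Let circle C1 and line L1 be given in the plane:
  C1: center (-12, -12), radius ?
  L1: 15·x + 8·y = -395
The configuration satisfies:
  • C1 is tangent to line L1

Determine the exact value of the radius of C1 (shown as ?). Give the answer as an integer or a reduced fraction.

1. [C1‖L1]  r_C1² − 49 = 0  ⇒  r_C1 = 7 (r>0 drops 1)

7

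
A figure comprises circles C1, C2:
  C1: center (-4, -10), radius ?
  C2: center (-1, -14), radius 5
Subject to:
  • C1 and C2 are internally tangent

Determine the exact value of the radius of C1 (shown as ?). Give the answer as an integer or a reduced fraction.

10

1. [int C1,C2]  r_C1² − 10r_C1 = 0  ⇒  r_C1 = 10 (r>0 drops 1)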